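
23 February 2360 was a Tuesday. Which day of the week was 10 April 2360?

Sunday

February 2360: 29 − 23 = 6 days remain (2360 is a leap year, so February has 29 days).
Then March (31): 31 days.
April 1–10, 2360: 10 days.
Total: 6 + 31 + 10 = 47 days.
47 mod 7 = 5, so 5 days after Tuesday is Sunday.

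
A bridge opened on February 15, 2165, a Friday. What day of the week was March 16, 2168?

Wednesday

February 15, 2165 → February 15, 2166: 365 days.
February 15, 2166 → February 15, 2167: 365 days.
February 15, 2167 → February 15, 2168: 365 days.
February 2168: 29 − 15 = 14 days remain (2168 is a leap year, so February has 29 days).
March 1–16, 2168: 16 days.
Residual: 30 days.
Total: 1125 days.
1125 mod 7 = 5, so 5 days after Friday is Wednesday.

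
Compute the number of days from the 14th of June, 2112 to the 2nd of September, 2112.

80

June 2112: 30 − 14 = 16 days remain.
Then July (31), August (31): 31 + 31 = 62 days.
September 1–2, 2112: 2 days.
Total: 16 + 62 + 2 = 80 days.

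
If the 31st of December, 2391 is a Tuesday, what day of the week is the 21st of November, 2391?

Count forward from the earlier date (November 21, 2391) to the later (December 31, 2391):
November 2391: 30 − 21 = 9 days remain.
December 1–31, 2391: 31 days.
Total: 9 + 31 = 40 days.
40 mod 7 = 5, so 5 days before Tuesday is Thursday.

Thursday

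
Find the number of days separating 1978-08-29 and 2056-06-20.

28420

From August 29, 1978 to August 29, 2055: 77 years, of which 19 contain a Feb 29 — 58×365 + 19×366 = 28124 days.
(2000 is a leap year (divisible by 400).)
August 2055: 31 − 29 = 2 days remain.
Then 9 full months totalling 274 days.
June 1–20, 2056: 20 days.
Residual: 296 days.
Total: 28420 days.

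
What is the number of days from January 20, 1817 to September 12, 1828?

Day-of-year of January 20, 1817: 20.
Day-of-year of September 12, 1828: 256.
1817 has 365 days, so 365 − 20 = 345 days remain in 1817.
Full years 1818–1827: 8 common + 2 leap = 8×365 + 2×366 = 3652 days.
Total: 345 + 3652 + 256 = 4253 days.

4253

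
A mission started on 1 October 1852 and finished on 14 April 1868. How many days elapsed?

5674

Day-of-year of October 1, 1852: 275.
Day-of-year of April 14, 1868: 105.
1852 has 366 days, so 366 − 275 = 91 days remain in 1852.
Full years 1853–1867: 12 common + 3 leap = 12×365 + 3×366 = 5478 days.
Total: 91 + 5478 + 105 = 5674 days.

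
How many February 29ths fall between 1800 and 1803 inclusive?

Years divisible by 4 in [1800, 1803]: 1800.
Of these, 1800 is divisible by 100 but not 400, so not leap.
Leap years: 1 − 1 = 0.

0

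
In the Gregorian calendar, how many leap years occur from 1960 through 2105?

36

Years divisible by 4: 1960, 1964, …, 2104 — 37 in all.
Of these, 2100 is divisible by 100 but not 400, so not leap.
2000 is divisible by 400, so still leap.
Leap years: 37 − 1 = 36.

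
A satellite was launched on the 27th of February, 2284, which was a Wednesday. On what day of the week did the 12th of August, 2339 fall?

Day-of-year of February 27, 2284: 58.
Day-of-year of August 12, 2339: 224.
2284 has 366 days, so 366 − 58 = 308 days remain in 2284.
Full years 2285–2338: 42 common + 12 leap = 42×365 + 12×366 = 19722 days.
Total: 308 + 19722 + 224 = 20254 days.
20254 mod 7 = 3, so 3 days after Wednesday is Saturday.

Saturday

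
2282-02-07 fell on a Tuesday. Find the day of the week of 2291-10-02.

Day-of-year of February 7, 2282: 38.
Day-of-year of October 2, 2291: 275.
2282 has 365 days, so 365 − 38 = 327 days remain in 2282.
Full years 2283–2290: 6 common + 2 leap = 6×365 + 2×366 = 2922 days.
Total: 327 + 2922 + 275 = 3524 days.
3524 mod 7 = 3, so 3 days after Tuesday is Friday.

Friday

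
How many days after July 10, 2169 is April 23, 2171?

July 10, 2169 → July 10, 2170: 365 days.
July 2170: 31 − 10 = 21 days remain.
Then August (31), September (30), October (31), November (30), December (31), January (31), February 2171 (28), March (31): 31 + 30 + 31 + 30 + 31 + 31 + 28 + 31 = 243 days.
April 1–23, 2171: 23 days.
Residual: 287 days.
Total: 652 days.

652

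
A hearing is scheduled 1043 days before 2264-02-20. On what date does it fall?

2261-04-13

Count 1043 days before February 20, 2264:
April 13, 2261 → April 13, 2262: 365 days.
April 13, 2262 → April 13, 2263: 365 days.
April 2263: 30 − 13 = 17 days remain.
Then 9 full months totalling 276 days.
February 1–20, 2264: 20 days (2264 is a leap year).
Residual: 313 days.
Total: 1043 days.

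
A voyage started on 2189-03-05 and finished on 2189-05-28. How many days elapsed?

84

March 2189: 31 − 5 = 26 days remain.
Then April (30): 30 days.
May 1–28, 2189: 28 days.
Total: 26 + 30 + 28 = 84 days.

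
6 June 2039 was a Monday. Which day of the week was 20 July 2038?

Tuesday

Count forward from the earlier date (July 20, 2038) to the later (June 6, 2039):
July 2038: 31 − 20 = 11 days remain.
Then 10 full months totalling 304 days.
June 1–6, 2039: 6 days.
Residual: 321 days.
Total: 321 days.
321 mod 7 = 6, so 6 days before Monday is Tuesday.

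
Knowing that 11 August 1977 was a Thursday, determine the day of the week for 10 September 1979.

Monday

August 11, 1977 → August 11, 1978: 365 days.
August 11, 1978 → August 11, 1979: 365 days.
August 1979: 31 − 11 = 20 days remain.
September 1–10, 1979: 10 days.
Residual: 30 days.
Total: 760 days.
760 mod 7 = 4, so 4 days after Thursday is Monday.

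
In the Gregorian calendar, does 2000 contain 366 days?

2000 is a leap year (divisible by 400).

Yes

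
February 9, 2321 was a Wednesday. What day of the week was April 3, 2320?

Saturday

Count forward from the earlier date (April 3, 2320) to the later (February 9, 2321):
April 2320: 30 − 3 = 27 days remain.
Then 9 full months totalling 276 days.
February 1–9, 2321: 9 days (2321 is not a leap year).
Residual: 312 days.
Total: 312 days.
312 mod 7 = 4, so 4 days before Wednesday is Saturday.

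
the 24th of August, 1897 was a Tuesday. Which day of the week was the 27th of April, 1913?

From August 24, 1897 to August 24, 1912: 15 years, of which 3 contain a Feb 29 — 12×365 + 3×366 = 5478 days.
(1900 is not a leap year (divisible by 100 but not 400).)
August 1912: 31 − 24 = 7 days remain.
Then September (30), October (31), November (30), December (31), January (31), February 1913 (28), March (31): 30 + 31 + 30 + 31 + 31 + 28 + 31 = 212 days.
April 1–27, 1913: 27 days.
Residual: 246 days.
Total: 5724 days.
5724 mod 7 = 5, so 5 days after Tuesday is Sunday.

Sunday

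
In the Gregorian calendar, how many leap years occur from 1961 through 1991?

7

Years divisible by 4 in [1961, 1991]: 1964, 1968, 1972, 1976, 1980, 1984, 1988.
No century exceptions apply. Count: 7.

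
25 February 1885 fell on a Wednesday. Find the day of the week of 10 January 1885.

Count forward from the earlier date (January 10, 1885) to the later (February 25, 1885):
January 1885: 31 − 10 = 21 days remain.
February 1–25, 1885: 25 days (1885 is not a leap year).
Total: 21 + 25 = 46 days.
46 mod 7 = 4, so 4 days before Wednesday is Saturday.

Saturday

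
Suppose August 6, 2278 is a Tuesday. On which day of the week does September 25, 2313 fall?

Day-of-year of August 6, 2278: 218.
Day-of-year of September 25, 2313: 268.
2278 has 365 days, so 365 − 218 = 147 days remain in 2278.
Full years 2279–2312: 26 common + 8 leap = 26×365 + 8×366 = 12418 days.
Total: 147 + 12418 + 268 = 12833 days.
12833 mod 7 = 2, so 2 days after Tuesday is Thursday.

Thursday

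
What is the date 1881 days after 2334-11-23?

2340-01-17

Count 1881 days after November 23, 2334:
Day-of-year of November 23, 2334: 327.
Day-of-year of January 17, 2340: 17.
2334 has 365 days, so 365 − 327 = 38 days remain in 2334.
Full years: 2335: 365; 2336: 366; 2337: 365; 2338: 365; 2339: 365. Sum = 1826.
Total: 38 + 1826 + 17 = 1881 days.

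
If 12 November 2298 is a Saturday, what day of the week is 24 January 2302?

Day-of-year of November 12, 2298: 316.
Day-of-year of January 24, 2302: 24.
2298 has 365 days, so 365 − 316 = 49 days remain in 2298.
Full years: 2299: 365; 2300: 365; 2301: 365. Sum = 1095.
Total: 49 + 1095 + 24 = 1168 days.
1168 mod 7 = 6, so 6 days after Saturday is Friday.

Friday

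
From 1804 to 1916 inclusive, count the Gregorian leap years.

Years divisible by 4: 1804, 1808, …, 1916 — 29 in all.
Of these, 1900 is divisible by 100 but not 400, so not leap.
Leap years: 29 − 1 = 28.

28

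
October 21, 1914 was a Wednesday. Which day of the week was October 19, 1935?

Saturday

From October 21, 1914 to October 21, 1934: 20 years, of which 5 contain a Feb 29 — 15×365 + 5×366 = 7305 days.
October 1934: 31 − 21 = 10 days remain.
Then 11 full months totalling 334 days.
October 1–19, 1935: 19 days.
Residual: 363 days.
Total: 7668 days.
7668 mod 7 = 3, so 3 days after Wednesday is Saturday.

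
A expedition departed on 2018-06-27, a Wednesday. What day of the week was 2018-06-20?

Wednesday

Count forward from the earlier date (June 20, 2018) to the later (June 27, 2018):
Within June 2018: 27 − 20 = 7 days.
7 is a multiple of 7, so 2018-06-20 falls on the same weekday: Wednesday.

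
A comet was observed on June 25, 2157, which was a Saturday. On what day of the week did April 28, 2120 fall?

Sunday

Count forward from the earlier date (April 28, 2120) to the later (June 25, 2157):
From April 28, 2120 to April 28, 2157: 37 years, of which 9 contain a Feb 29 — 28×365 + 9×366 = 13514 days.
April 2157: 30 − 28 = 2 days remain.
Then May (31): 31 days.
June 1–25, 2157: 25 days.
Residual: 58 days.
Total: 13572 days.
13572 mod 7 = 6, so 6 days before Saturday is Sunday.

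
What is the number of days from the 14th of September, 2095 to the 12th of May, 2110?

Day-of-year of September 14, 2095: 257.
Day-of-year of May 12, 2110: 132.
2095 has 365 days, so 365 − 257 = 108 days remain in 2095.
Full years 2096–2109: 11 common + 3 leap = 11×365 + 3×366 = 5113 days.
Total: 108 + 5113 + 132 = 5353 days.

5353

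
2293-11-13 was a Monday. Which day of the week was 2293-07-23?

Sunday

Count forward from the earlier date (July 23, 2293) to the later (November 13, 2293):
July 2293: 31 − 23 = 8 days remain.
Then August (31), September (30), October (31): 31 + 30 + 31 = 92 days.
November 1–13, 2293: 13 days.
Total: 8 + 92 + 13 = 113 days.
113 mod 7 = 1, so 1 day before Monday is Sunday.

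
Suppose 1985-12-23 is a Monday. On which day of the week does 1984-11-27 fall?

Count forward from the earlier date (November 27, 1984) to the later (December 23, 1985):
November 1984: 30 − 27 = 3 days remain.
Then 12 full months totalling 365 days.
December 1–23, 1985: 23 days.
Total: 3 + 365 + 23 = 391 days.
391 mod 7 = 6, so 6 days before Monday is Tuesday.

Tuesday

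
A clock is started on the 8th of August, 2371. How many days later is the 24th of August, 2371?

Within August 2371: 24 − 8 = 16 days.

16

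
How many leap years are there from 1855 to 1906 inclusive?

Years divisible by 4: 1856, 1860, …, 1904 — 13 in all.
Of these, 1900 is divisible by 100 but not 400, so not leap.
Leap years: 13 − 1 = 12.

12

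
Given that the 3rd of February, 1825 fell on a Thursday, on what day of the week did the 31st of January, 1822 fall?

Thursday

Count forward from the earlier date (January 31, 1822) to the later (February 3, 1825):
January 31, 1822 → January 31, 1823: 365 days.
January 31, 1823 → January 31, 1824: 365 days.
January 31, 1824 → January 31, 1825: 366 days (1824 is a leap year).
January 1825: 31 − 31 = 0 days remain.
February 1–3, 1825: 3 days (1825 is not a leap year).
Residual: 3 days.
Total: 1099 days.
1099 is a multiple of 7, so the 31st of January, 1822 falls on the same weekday: Thursday.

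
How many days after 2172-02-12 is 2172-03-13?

February 2172: 29 − 12 = 17 days remain (2172 is a leap year, so February has 29 days).
March 1–13, 2172: 13 days.
Total: 17 + 13 = 30 days.

30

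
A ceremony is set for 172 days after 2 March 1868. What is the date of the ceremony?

21 August 1868

Count 172 days after March 2, 1868:
March 1868: 31 − 2 = 29 days remain.
Then April (30), May (31), June (30), July (31): 30 + 31 + 30 + 31 = 122 days.
August 1–21, 1868: 21 days.
Total: 29 + 122 + 21 = 172 days.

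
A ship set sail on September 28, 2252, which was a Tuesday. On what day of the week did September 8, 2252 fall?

Count forward from the earlier date (September 8, 2252) to the later (September 28, 2252):
Within September 2252: 28 − 8 = 20 days.
20 mod 7 = 6, so 6 days before Tuesday is Wednesday.

Wednesday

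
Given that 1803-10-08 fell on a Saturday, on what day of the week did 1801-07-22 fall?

Count forward from the earlier date (July 22, 1801) to the later (October 8, 1803):
July 22, 1801 → July 22, 1802: 365 days.
July 22, 1802 → July 22, 1803: 365 days.
July 1803: 31 − 22 = 9 days remain.
Then August (31), September (30): 31 + 30 = 61 days.
October 1–8, 1803: 8 days.
Residual: 78 days.
Total: 808 days.
808 mod 7 = 3, so 3 days before Saturday is Wednesday.

Wednesday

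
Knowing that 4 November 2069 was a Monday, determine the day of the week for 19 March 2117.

From November 4, 2069 to November 4, 2116: 47 years, of which 11 contain a Feb 29 — 36×365 + 11×366 = 17166 days.
(2100 is not a leap year (divisible by 100 but not 400).)
November 2116: 30 − 4 = 26 days remain.
Then December (31), January (31), February 2117 (28): 31 + 31 + 28 = 90 days.
March 1–19, 2117: 19 days.
Residual: 135 days.
Total: 17301 days.
17301 mod 7 = 4, so 4 days after Monday is Friday.

Friday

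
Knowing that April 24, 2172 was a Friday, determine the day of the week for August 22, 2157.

Count forward from the earlier date (August 22, 2157) to the later (April 24, 2172):
Day-of-year of August 22, 2157: 234.
Day-of-year of April 24, 2172: 115.
2157 has 365 days, so 365 − 234 = 131 days remain in 2157.
Full years 2158–2171: 11 common + 3 leap = 11×365 + 3×366 = 5113 days.
Total: 131 + 5113 + 115 = 5359 days.
5359 mod 7 = 4, so 4 days before Friday is Monday.

Monday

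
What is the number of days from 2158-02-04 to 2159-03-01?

February 4, 2158 → February 4, 2159: 365 days.
February 2159: 28 − 4 = 24 days remain (2159 is not a leap year, so February has 28 days).
March 1, 2159: 1 day.
Residual: 25 days.
Total: 390 days.

390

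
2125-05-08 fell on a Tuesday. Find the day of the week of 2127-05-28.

Day-of-year of May 8, 2125: 128.
Day-of-year of May 28, 2127: 148.
2125 has 365 days, so 365 − 128 = 237 days remain in 2125.
Full years: 2126: 365. Sum = 365.
Total: 237 + 365 + 148 = 750 days.
750 mod 7 = 1, so 1 day after Tuesday is Wednesday.

Wednesday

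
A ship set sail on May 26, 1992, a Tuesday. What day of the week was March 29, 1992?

Count forward from the earlier date (March 29, 1992) to the later (May 26, 1992):
March 1992: 31 − 29 = 2 days remain.
Then April (30): 30 days.
May 1–26, 1992: 26 days.
Total: 2 + 30 + 26 = 58 days.
58 mod 7 = 2, so 2 days before Tuesday is Sunday.

Sunday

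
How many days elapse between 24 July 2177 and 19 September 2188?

4075

Day-of-year of July 24, 2177: 205.
Day-of-year of September 19, 2188: 263.
2177 has 365 days, so 365 − 205 = 160 days remain in 2177.
Full years 2178–2187: 8 common + 2 leap = 8×365 + 2×366 = 3652 days.
Total: 160 + 3652 + 263 = 4075 days.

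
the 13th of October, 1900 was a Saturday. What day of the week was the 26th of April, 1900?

Count forward from the earlier date (April 26, 1900) to the later (October 13, 1900):
April 1900: 30 − 26 = 4 days remain.
Then May (31), June (30), July (31), August (31), September (30): 31 + 30 + 31 + 31 + 30 = 153 days.
October 1–13, 1900: 13 days.
Total: 4 + 153 + 13 = 170 days.
170 mod 7 = 2, so 2 days before Saturday is Thursday.

Thursday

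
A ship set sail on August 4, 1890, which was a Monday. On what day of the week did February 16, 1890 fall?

Sunday

Count forward from the earlier date (February 16, 1890) to the later (August 4, 1890):
February 1890: 28 − 16 = 12 days remain (1890 is not a leap year, so February has 28 days).
Then March (31), April (30), May (31), June (30), July (31): 31 + 30 + 31 + 30 + 31 = 153 days.
August 1–4, 1890: 4 days.
Total: 12 + 153 + 4 = 169 days.
169 mod 7 = 1, so 1 day before Monday is Sunday.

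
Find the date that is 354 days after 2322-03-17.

2323-03-06

Count 354 days after March 17, 2322:
March 2322: 31 − 17 = 14 days remain.
Then 11 full months totalling 334 days.
March 1–6, 2323: 6 days.
Total: 14 + 334 + 6 = 354 days.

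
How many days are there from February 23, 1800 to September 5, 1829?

From February 23, 1800 to February 23, 1829: 29 years, of which 7 contain a Feb 29 — 22×365 + 7×366 = 10592 days.
(1800 is not a leap year (divisible by 100 but not 400).)
February 1829: 28 − 23 = 5 days remain (1829 is not a leap year, so February has 28 days).
Then March (31), April (30), May (31), June (30), July (31), August (31): 31 + 30 + 31 + 30 + 31 + 31 = 184 days.
September 1–5, 1829: 5 days.
Residual: 194 days.
Total: 10786 days.

10786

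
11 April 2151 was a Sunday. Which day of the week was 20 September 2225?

Tuesday

Day-of-year of April 11, 2151: 101.
Day-of-year of September 20, 2225: 263.
2151 has 365 days, so 365 − 101 = 264 days remain in 2151.
Full years 2152–2224: 55 common + 18 leap = 55×365 + 18×366 = 26663 days.
Total: 264 + 26663 + 263 = 27190 days.
27190 mod 7 = 2, so 2 days after Sunday is Tuesday.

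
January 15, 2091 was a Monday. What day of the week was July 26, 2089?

Tuesday

Count forward from the earlier date (July 26, 2089) to the later (January 15, 2091):
July 2089: 31 − 26 = 5 days remain.
Then 17 full months totalling 518 days.
January 1–15, 2091: 15 days.
Total: 5 + 518 + 15 = 538 days.
538 mod 7 = 6, so 6 days before Monday is Tuesday.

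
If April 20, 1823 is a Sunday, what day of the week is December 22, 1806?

Count forward from the earlier date (December 22, 1806) to the later (April 20, 1823):
From December 22, 1806 to December 22, 1822: 16 years, of which 4 contain a Feb 29 — 12×365 + 4×366 = 5844 days.
December 1822: 31 − 22 = 9 days remain.
Then January (31), February 1823 (28), March (31): 31 + 28 + 31 = 90 days.
April 1–20, 1823: 20 days.
Residual: 119 days.
Total: 5963 days.
5963 mod 7 = 6, so 6 days before Sunday is Monday.

Monday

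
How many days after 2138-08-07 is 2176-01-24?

13684

From August 7, 2138 to August 7, 2175: 37 years, of which 9 contain a Feb 29 — 28×365 + 9×366 = 13514 days.
August 2175: 31 − 7 = 24 days remain.
Then September (30), October (31), November (30), December (31): 30 + 31 + 30 + 31 = 122 days.
January 1–24, 2176: 24 days.
Residual: 170 days.
Total: 13684 days.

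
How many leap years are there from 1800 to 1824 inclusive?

6

Years divisible by 4 in [1800, 1824]: 1800, 1804, 1808, 1812, 1816, 1820, 1824.
Of these, 1800 is divisible by 100 but not 400, so not leap.
Leap years: 7 − 1 = 6.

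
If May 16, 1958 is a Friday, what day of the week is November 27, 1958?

Thursday

May 1958: 31 − 16 = 15 days remain.
Then June (30), July (31), August (31), September (30), October (31): 30 + 31 + 31 + 30 + 31 = 153 days.
November 1–27, 1958: 27 days.
Total: 15 + 153 + 27 = 195 days.
195 mod 7 = 6, so 6 days after Friday is Thursday.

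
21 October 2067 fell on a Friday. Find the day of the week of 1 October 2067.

Saturday

Count forward from the earlier date (October 1, 2067) to the later (October 21, 2067):
Within October 2067: 21 − 1 = 20 days.
20 mod 7 = 6, so 6 days before Friday is Saturday.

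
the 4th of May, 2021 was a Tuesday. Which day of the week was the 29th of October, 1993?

Friday

Count forward from the earlier date (October 29, 1993) to the later (May 4, 2021):
Day-of-year of October 29, 1993: 302.
Day-of-year of May 4, 2021: 124.
1993 has 365 days, so 365 − 302 = 63 days remain in 1993.
Full years 1994–2020: 20 common + 7 leap = 20×365 + 7×366 = 9862 days.
Total: 63 + 9862 + 124 = 10049 days.
10049 mod 7 = 4, so 4 days before Tuesday is Friday.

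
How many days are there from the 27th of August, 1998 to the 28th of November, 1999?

Day-of-year of August 27, 1998: 239.
Day-of-year of November 28, 1999: 332.
1998 has 365 days, so 365 − 239 = 126 days remain in 1998.
Total: 126 + 332 = 458 days.

458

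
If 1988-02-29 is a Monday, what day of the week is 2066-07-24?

February 1988: 29 − 29 = 0 days remain (1988 is a leap year, so February has 29 days).
Then 940 full months totalling 28611 days.
July 1–24, 2066: 24 days.
Residual: 28635 days.
Total: 28635 days.
28635 mod 7 = 5, so 5 days after Monday is Saturday.

Saturday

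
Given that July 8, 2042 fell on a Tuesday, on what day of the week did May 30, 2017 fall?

Count forward from the earlier date (May 30, 2017) to the later (July 8, 2042):
From May 30, 2017 to May 30, 2042: 25 years, of which 6 contain a Feb 29 — 19×365 + 6×366 = 9131 days.
May 2042: 31 − 30 = 1 day remains.
Then June (30): 30 days.
July 1–8, 2042: 8 days.
Residual: 39 days.
Total: 9170 days.
9170 is a multiple of 7, so May 30, 2017 falls on the same weekday: Tuesday.

Tuesday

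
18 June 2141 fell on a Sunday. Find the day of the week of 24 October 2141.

Tuesday

June 2141: 30 − 18 = 12 days remain.
Then July (31), August (31), September (30): 31 + 31 + 30 = 92 days.
October 1–24, 2141: 24 days.
Total: 12 + 92 + 24 = 128 days.
128 mod 7 = 2, so 2 days after Sunday is Tuesday.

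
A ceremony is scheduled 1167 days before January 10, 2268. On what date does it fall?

October 30, 2264

Count 1167 days before January 10, 2268:
October 30, 2264 → October 30, 2265: 365 days.
October 30, 2265 → October 30, 2266: 365 days.
October 30, 2266 → October 30, 2267: 365 days.
October 2267: 31 − 30 = 1 day remains.
Then November (30), December (31): 30 + 31 = 61 days.
January 1–10, 2268: 10 days.
Residual: 72 days.
Total: 1167 days.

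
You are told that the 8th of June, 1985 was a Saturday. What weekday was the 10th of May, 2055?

Monday

Day-of-year of June 8, 1985: 159.
Day-of-year of May 10, 2055: 130.
1985 has 365 days, so 365 − 159 = 206 days remain in 1985.
Full years 1986–2054: 52 common + 17 leap = 52×365 + 17×366 = 25202 days.
Total: 206 + 25202 + 130 = 25538 days.
25538 mod 7 = 2, so 2 days after Saturday is Monday.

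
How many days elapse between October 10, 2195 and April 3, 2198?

906

Day-of-year of October 10, 2195: 283.
Day-of-year of April 3, 2198: 93.
2195 has 365 days, so 365 − 283 = 82 days remain in 2195.
Full years: 2196: 366; 2197: 365. Sum = 731.
Total: 82 + 731 + 93 = 906 days.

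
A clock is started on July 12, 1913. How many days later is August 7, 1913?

26

July 1913: 31 − 12 = 19 days remain.
August 1–7, 1913: 7 days.
Total: 19 + 7 = 26 days.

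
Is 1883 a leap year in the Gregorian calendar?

No

1883 is not a leap year.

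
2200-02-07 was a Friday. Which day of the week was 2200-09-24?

Wednesday

February 2200: 28 − 7 = 21 days remain (2200 is not a leap year (divisible by 100 but not 400), so February has 28 days).
Then March (31), April (30), May (31), June (30), July (31), August (31): 31 + 30 + 31 + 30 + 31 + 31 = 184 days.
September 1–24, 2200: 24 days.
Total: 21 + 184 + 24 = 229 days.
229 mod 7 = 5, so 5 days after Friday is Wednesday.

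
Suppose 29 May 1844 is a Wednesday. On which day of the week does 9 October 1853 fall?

Sunday

From May 29, 1844 to May 29, 1853: 9 years, of which 2 contain a Feb 29 — 7×365 + 2×366 = 3287 days.
May 1853: 31 − 29 = 2 days remain.
Then June (30), July (31), August (31), September (30): 30 + 31 + 31 + 30 = 122 days.
October 1–9, 1853: 9 days.
Residual: 133 days.
Total: 3420 days.
3420 mod 7 = 4, so 4 days after Wednesday is Sunday.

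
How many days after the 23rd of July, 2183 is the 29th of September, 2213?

11025

Day-of-year of July 23, 2183: 204.
Day-of-year of September 29, 2213: 272.
2183 has 365 days, so 365 − 204 = 161 days remain in 2183.
Full years 2184–2212: 22 common + 7 leap = 22×365 + 7×366 = 10592 days.
Total: 161 + 10592 + 272 = 11025 days.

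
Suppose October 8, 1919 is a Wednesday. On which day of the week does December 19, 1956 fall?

Wednesday

From October 8, 1919 to October 8, 1956: 37 years, of which 10 contain a Feb 29 — 27×365 + 10×366 = 13515 days.
October 1956: 31 − 8 = 23 days remain.
Then November (30): 30 days.
December 1–19, 1956: 19 days.
Residual: 72 days.
Total: 13587 days.
13587 is a multiple of 7, so December 19, 1956 falls on the same weekday: Wednesday.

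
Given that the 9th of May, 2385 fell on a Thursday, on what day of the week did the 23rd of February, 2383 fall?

Count forward from the earlier date (February 23, 2383) to the later (May 9, 2385):
February 23, 2383 → February 23, 2384: 365 days.
February 23, 2384 → February 23, 2385: 366 days (2384 is a leap year).
February 2385: 28 − 23 = 5 days remain (2385 is not a leap year, so February has 28 days).
Then March (31), April (30): 31 + 30 = 61 days.
May 1–9, 2385: 9 days.
Residual: 75 days.
Total: 806 days.
806 mod 7 = 1, so 1 day before Thursday is Wednesday.

Wednesday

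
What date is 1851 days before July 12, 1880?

June 18, 1875

Count 1851 days before July 12, 1880:
June 18, 1875 → June 18, 1876: 366 days (1876 is a leap year).
June 18, 1876 → June 18, 1877: 365 days.
June 18, 1877 → June 18, 1878: 365 days.
June 18, 1878 → June 18, 1879: 365 days.
June 18, 1879 → June 18, 1880: 366 days (1880 is a leap year).
June 1880: 30 − 18 = 12 days remain.
July 1–12, 1880: 12 days.
Residual: 24 days.
Total: 1851 days.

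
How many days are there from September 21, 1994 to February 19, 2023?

10378

Day-of-year of September 21, 1994: 264.
Day-of-year of February 19, 2023: 50.
1994 has 365 days, so 365 − 264 = 101 days remain in 1994.
Full years 1995–2022: 21 common + 7 leap = 21×365 + 7×366 = 10227 days.
Total: 101 + 10227 + 50 = 10378 days.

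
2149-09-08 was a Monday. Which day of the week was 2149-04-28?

Monday

Count forward from the earlier date (April 28, 2149) to the later (September 8, 2149):
April 2149: 30 − 28 = 2 days remain.
Then May (31), June (30), July (31), August (31): 31 + 30 + 31 + 31 = 123 days.
September 1–8, 2149: 8 days.
Total: 2 + 123 + 8 = 133 days.
133 is a multiple of 7, so 2149-04-28 falls on the same weekday: Monday.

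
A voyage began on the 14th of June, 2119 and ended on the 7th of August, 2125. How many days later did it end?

Day-of-year of June 14, 2119: 165.
Day-of-year of August 7, 2125: 219.
2119 has 365 days, so 365 − 165 = 200 days remain in 2119.
Full years: 2120: 366; 2121: 365; 2122: 365; 2123: 365; 2124: 366. Sum = 1827.
Total: 200 + 1827 + 219 = 2246 days.

2246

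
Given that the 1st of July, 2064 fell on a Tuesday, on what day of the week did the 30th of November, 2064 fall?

Sunday

July 2064: 31 − 1 = 30 days remain.
Then August (31), September (30), October (31): 31 + 30 + 31 = 92 days.
November 1–30, 2064: 30 days.
Total: 30 + 92 + 30 = 152 days.
152 mod 7 = 5, so 5 days after Tuesday is Sunday.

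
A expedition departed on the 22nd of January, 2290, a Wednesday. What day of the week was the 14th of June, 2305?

Wednesday

Day-of-year of January 22, 2290: 22.
Day-of-year of June 14, 2305: 165.
2290 has 365 days, so 365 − 22 = 343 days remain in 2290.
Full years 2291–2304: 11 common + 3 leap = 11×365 + 3×366 = 5113 days.
Total: 343 + 5113 + 165 = 5621 days.
5621 is a multiple of 7, so the 14th of June, 2305 falls on the same weekday: Wednesday.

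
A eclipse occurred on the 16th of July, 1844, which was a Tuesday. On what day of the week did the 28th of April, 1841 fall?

Wednesday

Count forward from the earlier date (April 28, 1841) to the later (July 16, 1844):
Day-of-year of April 28, 1841: 118.
Day-of-year of July 16, 1844: 198.
1841 has 365 days, so 365 − 118 = 247 days remain in 1841.
Full years: 1842: 365; 1843: 365. Sum = 730.
Total: 247 + 730 + 198 = 1175 days.
1175 mod 7 = 6, so 6 days before Tuesday is Wednesday.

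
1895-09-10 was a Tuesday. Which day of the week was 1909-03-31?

Day-of-year of September 10, 1895: 253.
Day-of-year of March 31, 1909: 90.
1895 has 365 days, so 365 − 253 = 112 days remain in 1895.
Full years 1896–1908: 10 common + 3 leap = 10×365 + 3×366 = 4748 days.
Total: 112 + 4748 + 90 = 4950 days.
4950 mod 7 = 1, so 1 day after Tuesday is Wednesday.

Wednesday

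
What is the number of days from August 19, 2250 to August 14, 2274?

8761

Day-of-year of August 19, 2250: 231.
Day-of-year of August 14, 2274: 226.
2250 has 365 days, so 365 − 231 = 134 days remain in 2250.
Full years 2251–2273: 17 common + 6 leap = 17×365 + 6×366 = 8401 days.
Total: 134 + 8401 + 226 = 8761 days.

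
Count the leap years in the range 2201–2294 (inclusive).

23

Years divisible by 4: 2204, 2208, …, 2292 — 23 in all.
No century exceptions apply. Count: 23.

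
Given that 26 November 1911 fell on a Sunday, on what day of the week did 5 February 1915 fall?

Day-of-year of November 26, 1911: 330.
Day-of-year of February 5, 1915: 36.
1911 has 365 days, so 365 − 330 = 35 days remain in 1911.
Full years: 1912: 366; 1913: 365; 1914: 365. Sum = 1096.
Total: 35 + 1096 + 36 = 1167 days.
1167 mod 7 = 5, so 5 days after Sunday is Friday.

Friday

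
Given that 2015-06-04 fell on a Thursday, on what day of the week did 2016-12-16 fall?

June 2015: 30 − 4 = 26 days remain.
Then 17 full months totalling 519 days.
December 1–16, 2016: 16 days.
Total: 26 + 519 + 16 = 561 days.
561 mod 7 = 1, so 1 day after Thursday is Friday.

Friday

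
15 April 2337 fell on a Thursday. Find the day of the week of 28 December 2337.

April 2337: 30 − 15 = 15 days remain.
Then May (31), June (30), July (31), August (31), September (30), October (31), November (30): 31 + 30 + 31 + 31 + 30 + 31 + 30 = 214 days.
December 1–28, 2337: 28 days.
Total: 15 + 214 + 28 = 257 days.
257 mod 7 = 5, so 5 days after Thursday is Tuesday.

Tuesday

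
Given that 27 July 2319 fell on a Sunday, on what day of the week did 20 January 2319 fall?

Monday

Count forward from the earlier date (January 20, 2319) to the later (July 27, 2319):
January 2319: 31 − 20 = 11 days remain.
Then February 2319 (28), March (31), April (30), May (31), June (30): 28 + 31 + 30 + 31 + 30 = 150 days.
July 1–27, 2319: 27 days.
Total: 11 + 150 + 27 = 188 days.
188 mod 7 = 6, so 6 days before Sunday is Monday.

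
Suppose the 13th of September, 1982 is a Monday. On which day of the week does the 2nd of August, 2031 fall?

Saturday

From September 13, 1982 to September 13, 2030: 48 years, of which 12 contain a Feb 29 — 36×365 + 12×366 = 17532 days.
(2000 is a leap year (divisible by 400).)
September 2030: 30 − 13 = 17 days remain.
Then 10 full months totalling 304 days.
August 1–2, 2031: 2 days.
Residual: 323 days.
Total: 17855 days.
17855 mod 7 = 5, so 5 days after Monday is Saturday.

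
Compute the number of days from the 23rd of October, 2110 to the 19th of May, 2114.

Day-of-year of October 23, 2110: 296.
Day-of-year of May 19, 2114: 139.
2110 has 365 days, so 365 − 296 = 69 days remain in 2110.
Full years: 2111: 365; 2112: 366; 2113: 365. Sum = 1096.
Total: 69 + 1096 + 139 = 1304 days.

1304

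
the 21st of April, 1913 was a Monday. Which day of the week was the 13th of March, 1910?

Count forward from the earlier date (March 13, 1910) to the later (April 21, 1913):
Day-of-year of March 13, 1910: 72.
Day-of-year of April 21, 1913: 111.
1910 has 365 days, so 365 − 72 = 293 days remain in 1910.
Full years: 1911: 365; 1912: 366. Sum = 731.
Total: 293 + 731 + 111 = 1135 days.
1135 mod 7 = 1, so 1 day before Monday is Sunday.

Sunday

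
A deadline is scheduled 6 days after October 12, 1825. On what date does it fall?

October 18, 1825

Count 6 days after October 12, 1825:
Within October 1825: 18 − 12 = 6 days.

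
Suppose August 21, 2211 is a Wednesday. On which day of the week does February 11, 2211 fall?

Monday

Count forward from the earlier date (February 11, 2211) to the later (August 21, 2211):
February 2211: 28 − 11 = 17 days remain (2211 is not a leap year, so February has 28 days).
Then March (31), April (30), May (31), June (30), July (31): 31 + 30 + 31 + 30 + 31 = 153 days.
August 1–21, 2211: 21 days.
Total: 17 + 153 + 21 = 191 days.
191 mod 7 = 2, so 2 days before Wednesday is Monday.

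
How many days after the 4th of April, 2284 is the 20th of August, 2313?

10729

Day-of-year of April 4, 2284: 95.
Day-of-year of August 20, 2313: 232.
2284 has 366 days, so 366 − 95 = 271 days remain in 2284.
Full years 2285–2312: 22 common + 6 leap = 22×365 + 6×366 = 10226 days.
Total: 271 + 10226 + 232 = 10729 days.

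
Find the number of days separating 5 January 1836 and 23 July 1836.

200

January 1836: 31 − 5 = 26 days remain.
Then February 1836 (29), March (31), April (30), May (31), June (30): 29 + 31 + 30 + 31 + 30 = 151 days.
July 1–23, 1836: 23 days.
Total: 26 + 151 + 23 = 200 days.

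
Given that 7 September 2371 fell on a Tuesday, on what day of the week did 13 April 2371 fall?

Count forward from the earlier date (April 13, 2371) to the later (September 7, 2371):
April 2371: 30 − 13 = 17 days remain.
Then May (31), June (30), July (31), August (31): 31 + 30 + 31 + 31 = 123 days.
September 1–7, 2371: 7 days.
Total: 17 + 123 + 7 = 147 days.
147 is a multiple of 7, so 13 April 2371 falls on the same weekday: Tuesday.

Tuesday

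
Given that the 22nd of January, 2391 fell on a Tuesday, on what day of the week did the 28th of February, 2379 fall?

Count forward from the earlier date (February 28, 2379) to the later (January 22, 2391):
Day-of-year of February 28, 2379: 59.
Day-of-year of January 22, 2391: 22.
2379 has 365 days, so 365 − 59 = 306 days remain in 2379.
Full years 2380–2390: 8 common + 3 leap = 8×365 + 3×366 = 4018 days.
Total: 306 + 4018 + 22 = 4346 days.
4346 mod 7 = 6, so 6 days before Tuesday is Wednesday.

Wednesday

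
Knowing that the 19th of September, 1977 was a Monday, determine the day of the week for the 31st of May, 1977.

Count forward from the earlier date (May 31, 1977) to the later (September 19, 1977):
May 1977: 31 − 31 = 0 days remain.
Then June (30), July (31), August (31): 30 + 31 + 31 = 92 days.
September 1–19, 1977: 19 days.
Total: 0 + 92 + 19 = 111 days.
111 mod 7 = 6, so 6 days before Monday is Tuesday.

Tuesday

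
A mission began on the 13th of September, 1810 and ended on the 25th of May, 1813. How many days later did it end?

September 13, 1810 → September 13, 1811: 365 days.
September 13, 1811 → September 13, 1812: 366 days (1812 is a leap year).
September 1812: 30 − 13 = 17 days remain.
Then October (31), November (30), December (31), January (31), February 1813 (28), March (31), April (30): 31 + 30 + 31 + 31 + 28 + 31 + 30 = 212 days.
May 1–25, 1813: 25 days.
Residual: 254 days.
Total: 985 days.

985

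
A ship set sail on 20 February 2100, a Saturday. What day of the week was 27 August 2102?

February 20, 2100 → February 20, 2101: 365 days (2100 is not a leap year (divisible by 100 but not 400)).
February 20, 2101 → February 20, 2102: 365 days.
February 2102: 28 − 20 = 8 days remain (2102 is not a leap year, so February has 28 days).
Then March (31), April (30), May (31), June (30), July (31): 31 + 30 + 31 + 30 + 31 = 153 days.
August 1–27, 2102: 27 days.
Residual: 188 days.
Total: 918 days.
918 mod 7 = 1, so 1 day after Saturday is Sunday.

Sunday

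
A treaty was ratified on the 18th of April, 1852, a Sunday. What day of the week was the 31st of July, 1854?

Day-of-year of April 18, 1852: 109.
Day-of-year of July 31, 1854: 212.
1852 has 366 days, so 366 − 109 = 257 days remain in 1852.
Full years: 1853: 365. Sum = 365.
Total: 257 + 365 + 212 = 834 days.
834 mod 7 = 1, so 1 day after Sunday is Monday.

Monday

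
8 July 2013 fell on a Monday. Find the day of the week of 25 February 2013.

Monday

Count forward from the earlier date (February 25, 2013) to the later (July 8, 2013):
February 2013: 28 − 25 = 3 days remain (2013 is not a leap year, so February has 28 days).
Then March (31), April (30), May (31), June (30): 31 + 30 + 31 + 30 = 122 days.
July 1–8, 2013: 8 days.
Total: 3 + 122 + 8 = 133 days.
133 is a multiple of 7, so 25 February 2013 falls on the same weekday: Monday.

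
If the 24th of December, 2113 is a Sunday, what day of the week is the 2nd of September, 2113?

Saturday

Count forward from the earlier date (September 2, 2113) to the later (December 24, 2113):
September 2113: 30 − 2 = 28 days remain.
Then October (31), November (30): 31 + 30 = 61 days.
December 1–24, 2113: 24 days.
Total: 28 + 61 + 24 = 113 days.
113 mod 7 = 1, so 1 day before Sunday is Saturday.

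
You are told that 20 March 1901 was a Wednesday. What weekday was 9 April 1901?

March 1901: 31 − 20 = 11 days remain.
April 1–9, 1901: 9 days.
Total: 11 + 9 = 20 days.
20 mod 7 = 6, so 6 days after Wednesday is Tuesday.

Tuesday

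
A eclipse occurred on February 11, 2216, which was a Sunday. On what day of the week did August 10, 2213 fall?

Count forward from the earlier date (August 10, 2213) to the later (February 11, 2216):
Day-of-year of August 10, 2213: 222.
Day-of-year of February 11, 2216: 42.
2213 has 365 days, so 365 − 222 = 143 days remain in 2213.
Full years: 2214: 365; 2215: 365. Sum = 730.
Total: 143 + 730 + 42 = 915 days.
915 mod 7 = 5, so 5 days before Sunday is Tuesday.

Tuesday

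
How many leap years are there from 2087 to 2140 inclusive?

13

Years divisible by 4: 2088, 2092, …, 2140 — 14 in all.
Of these, 2100 is divisible by 100 but not 400, so not leap.
Leap years: 14 − 1 = 13.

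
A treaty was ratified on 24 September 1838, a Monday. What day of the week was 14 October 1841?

Thursday

Day-of-year of September 24, 1838: 267.
Day-of-year of October 14, 1841: 287.
1838 has 365 days, so 365 − 267 = 98 days remain in 1838.
Full years: 1839: 365; 1840: 366. Sum = 731.
Total: 98 + 731 + 287 = 1116 days.
1116 mod 7 = 3, so 3 days after Monday is Thursday.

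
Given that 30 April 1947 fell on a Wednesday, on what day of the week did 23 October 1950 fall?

Day-of-year of April 30, 1947: 120.
Day-of-year of October 23, 1950: 296.
1947 has 365 days, so 365 − 120 = 245 days remain in 1947.
Full years: 1948: 366; 1949: 365. Sum = 731.
Total: 245 + 731 + 296 = 1272 days.
1272 mod 7 = 5, so 5 days after Wednesday is Monday.

Monday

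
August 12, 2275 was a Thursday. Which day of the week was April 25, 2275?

Count forward from the earlier date (April 25, 2275) to the later (August 12, 2275):
April 2275: 30 − 25 = 5 days remain.
Then May (31), June (30), July (31): 31 + 30 + 31 = 92 days.
August 1–12, 2275: 12 days.
Total: 5 + 92 + 12 = 109 days.
109 mod 7 = 4, so 4 days before Thursday is Sunday.

Sunday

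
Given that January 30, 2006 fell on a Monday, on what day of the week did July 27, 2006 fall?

January 2006: 31 − 30 = 1 day remains.
Then February 2006 (28), March (31), April (30), May (31), June (30): 28 + 31 + 30 + 31 + 30 = 150 days.
July 1–27, 2006: 27 days.
Total: 1 + 150 + 27 = 178 days.
178 mod 7 = 3, so 3 days after Monday is Thursday.

Thursday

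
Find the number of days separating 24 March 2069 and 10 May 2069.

March 2069: 31 − 24 = 7 days remain.
Then April (30): 30 days.
May 1–10, 2069: 10 days.
Total: 7 + 30 + 10 = 47 days.

47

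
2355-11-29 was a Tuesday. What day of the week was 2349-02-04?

Friday

Count forward from the earlier date (February 4, 2349) to the later (November 29, 2355):
February 4, 2349 → February 4, 2350: 365 days.
February 4, 2350 → February 4, 2351: 365 days.
February 4, 2351 → February 4, 2352: 365 days.
February 4, 2352 → February 4, 2353: 366 days (2352 is a leap year).
February 4, 2353 → February 4, 2354: 365 days.
February 4, 2354 → February 4, 2355: 365 days.
February 2355: 28 − 4 = 24 days remain (2355 is not a leap year, so February has 28 days).
Then March (31), April (30), May (31), June (30), July (31), August (31), September (30), October (31): 31 + 30 + 31 + 30 + 31 + 31 + 30 + 31 = 245 days.
November 1–29, 2355: 29 days.
Residual: 298 days.
Total: 2489 days.
2489 mod 7 = 4, so 4 days before Tuesday is Friday.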